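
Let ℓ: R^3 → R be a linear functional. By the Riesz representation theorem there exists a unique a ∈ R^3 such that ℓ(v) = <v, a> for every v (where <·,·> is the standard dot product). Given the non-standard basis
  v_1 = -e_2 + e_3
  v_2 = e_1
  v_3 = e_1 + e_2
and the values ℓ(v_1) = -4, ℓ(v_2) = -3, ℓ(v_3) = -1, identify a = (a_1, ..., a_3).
a = (-3, 2, -2)

Write a = (a_1, ..., a_3) in the standard basis. For each basis vector v_i, ℓ(v_i) = <v_i, a> is a linear equation in the a_j's. Collect the n equations into a matrix system V a = ℓ, where row i of V is v_i (expressed in the standard basis). Since V is invertible (lower-triangular with 1s on the diagonal, up to permutation), solve by back-substitution:
  V =
[[0, -1, 1],
 [1, 0, 0],
 [1, 1, 0]]
  V a = (-4, -3, -1)
Solving gives a = (-3, 2, -2).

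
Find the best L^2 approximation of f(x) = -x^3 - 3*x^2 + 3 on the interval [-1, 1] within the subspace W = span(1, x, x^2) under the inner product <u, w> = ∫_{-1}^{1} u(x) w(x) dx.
g(x) = -3*x^2 - 3*x/5 + 3

The best approximation g ∈ W is the orthogonal projection of f onto W. Writing g = a_0 + a_1 x + a_2 x^2, the coefficients solve the normal equations G · a = b where
  G_{ij} = <φ_i, φ_j> and b_i = <f, φ_i>, with φ_0 = 1, φ_1 = x, φ_2 = x^2.
G =
  [2, 0, 2/3]
  [0, 2/3, 0]
  [2/3, 0, 2/5],
b = (4, -2/5, 4/5).
Solving gives a_0 = 3, a_1 = -3/5, a_2 = -3, so
  g(x) = -3*x^2 - 3*x/5 + 3.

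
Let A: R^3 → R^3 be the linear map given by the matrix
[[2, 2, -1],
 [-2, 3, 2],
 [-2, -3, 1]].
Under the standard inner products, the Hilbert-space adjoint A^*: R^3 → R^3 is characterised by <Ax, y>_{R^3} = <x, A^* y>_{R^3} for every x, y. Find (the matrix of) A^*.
A^* = A^T =
[[2, -2, -2],
 [2, 3, -3],
 [-1, 2, 1]]

For real matrices with standard dot products, the defining identity <Ax, y> = <x, A^* y> gives (Ax)^T y = x^T (A^*) y, i.e. x^T A^T y = x^T (A^*) y. Since this holds for all x, y, we must have A^* = A^T. Therefore
A^* =
[[2, -2, -2],
 [2, 3, -3],
 [-1, 2, 1]].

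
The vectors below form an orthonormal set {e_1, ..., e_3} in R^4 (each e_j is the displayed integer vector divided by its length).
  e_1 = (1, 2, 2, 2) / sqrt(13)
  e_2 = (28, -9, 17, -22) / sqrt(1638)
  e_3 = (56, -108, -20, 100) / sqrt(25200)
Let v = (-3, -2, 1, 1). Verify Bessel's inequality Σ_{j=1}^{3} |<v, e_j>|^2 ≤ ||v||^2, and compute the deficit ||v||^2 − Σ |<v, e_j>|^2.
Σ |<v, e_j>|^2 = 221/50; ||v||^2 = 15; deficit = 529/50

Write each e_j = u_j / sqrt(<u_j, u_j>) where u_j is the displayed integer vector. Then <v, e_j> = <v, u_j> / sqrt(<u_j, u_j>), so |<v, e_j>|^2 = <v, u_j>^2 / <u_j, u_j>.
Coefficients: <v, e_1> = -3/sqrt(13), <v, e_2> = -71/sqrt(1638), <v, e_3> = 128/sqrt(25200).
Square and sum: Σ |<v, e_j>|^2 = 221/50.
Compute ||v||^2 = v·v = 15.
Deficit = 15 − 221/50 = 529/50 ≥ 0, confirming Bessel's inequality. (The deficit equals ||v − Σ <v,e_j> e_j||^2, the squared distance from v to span{e_j}.)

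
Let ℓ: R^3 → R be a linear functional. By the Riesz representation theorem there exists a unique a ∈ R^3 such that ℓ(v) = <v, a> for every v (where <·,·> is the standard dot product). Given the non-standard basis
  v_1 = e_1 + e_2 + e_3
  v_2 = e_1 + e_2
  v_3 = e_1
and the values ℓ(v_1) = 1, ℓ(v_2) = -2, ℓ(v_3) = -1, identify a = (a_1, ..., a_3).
a = (-1, -1, 3)

Write a = (a_1, ..., a_3) in the standard basis. For each basis vector v_i, ℓ(v_i) = <v_i, a> is a linear equation in the a_j's. Collect the n equations into a matrix system V a = ℓ, where row i of V is v_i (expressed in the standard basis). Since V is invertible (lower-triangular with 1s on the diagonal, up to permutation), solve by back-substitution:
  V =
[[1, 1, 1],
 [1, 1, 0],
 [1, 0, 0]]
  V a = (1, -2, -1)
Solving gives a = (-1, -1, 3).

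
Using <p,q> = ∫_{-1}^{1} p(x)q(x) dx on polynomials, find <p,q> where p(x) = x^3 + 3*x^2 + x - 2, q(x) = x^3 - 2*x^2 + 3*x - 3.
<p,q> = 1066/105

Expand the product: p(x)·q(x) = x^6 + x^5 - 2*x^4 + 2*x^3 - 2*x^2 - 9*x + 6.
∫_{-1}^{1} of each monomial x^k gives [2/(k+1) if k even, 0 if k odd]. Integrating term-by-term (or equivalently evaluating the antiderivative F(x) = x^7/7 + x^6/6 - 2*x^5/5 + x^4/2 - 2*x^3/3 - 9*x^2/2 + 6*x at the endpoints):
  F(1) − F(−1) = 87/70 − (-1871/210) = 1066/105.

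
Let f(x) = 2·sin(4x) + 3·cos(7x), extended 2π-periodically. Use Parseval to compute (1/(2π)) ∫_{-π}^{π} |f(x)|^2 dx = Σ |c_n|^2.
Σ |c_n|^2 = 13/2

Expand |f|^2 and use orthogonality of {sin(nx), cos(mx)} on [-π, π]:
  ∫_{-π}^{π} sin(nx)^2 dx = π, ∫ cos(mx)^2 dx = π, and cross terms integrate to 0.
So ∫_{-π}^{π} f(x)^2 dx = 2^2 · π + 3^2 · π = (4 + 9)π.
Divide by 2π: (4 + 9)/2 = 13/2.
By Parseval, this equals Σ |c_n|^2.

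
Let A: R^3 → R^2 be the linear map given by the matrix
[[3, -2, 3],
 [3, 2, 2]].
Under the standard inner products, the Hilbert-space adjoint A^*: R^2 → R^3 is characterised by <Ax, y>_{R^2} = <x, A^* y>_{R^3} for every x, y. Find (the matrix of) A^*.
A^* = A^T =
[[3, 3],
 [-2, 2],
 [3, 2]]

For real matrices with standard dot products, the defining identity <Ax, y> = <x, A^* y> gives (Ax)^T y = x^T (A^*) y, i.e. x^T A^T y = x^T (A^*) y. Since this holds for all x, y, we must have A^* = A^T. Therefore
A^* =
[[3, 3],
 [-2, 2],
 [3, 2]].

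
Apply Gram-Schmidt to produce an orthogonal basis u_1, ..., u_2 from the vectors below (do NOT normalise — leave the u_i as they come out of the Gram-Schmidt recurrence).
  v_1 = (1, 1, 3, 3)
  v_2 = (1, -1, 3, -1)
Orthogonal basis:
  u_1 = (1, 1, 3, 3)
  u_2 = (7/10, -13/10, 21/10, -19/10)

Apply the Gram-Schmidt recurrence
  u_1 = v_1
  u_i = v_i − Σ_{j<i} ((v_i · u_j) / (u_j · u_j)) · u_j.

Step by step this gives:
  u_1 = (1, 1, 3, 3)
  u_2 = (7/10, -13/10, 21/10, -19/10)

Orthogonality check:
  u_2 · u_1 = 0 (should be 0)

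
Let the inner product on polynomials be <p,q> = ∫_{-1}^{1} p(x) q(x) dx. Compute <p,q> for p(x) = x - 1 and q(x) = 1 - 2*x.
<p,q> = -10/3

Expand the product: p(x)·q(x) = -2*x^2 + 3*x - 1.
∫_{-1}^{1} of each monomial x^k gives [2/(k+1) if k even, 0 if k odd]. Integrating term-by-term (or equivalently evaluating the antiderivative F(x) = -2*x^3/3 + 3*x^2/2 - x at the endpoints):
  F(1) − F(−1) = -1/6 − (19/6) = -10/3.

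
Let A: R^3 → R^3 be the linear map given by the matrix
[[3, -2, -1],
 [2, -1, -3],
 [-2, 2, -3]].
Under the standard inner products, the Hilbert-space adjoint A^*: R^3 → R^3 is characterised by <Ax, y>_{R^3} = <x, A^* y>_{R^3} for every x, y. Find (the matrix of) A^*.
A^* = A^T =
[[3, 2, -2],
 [-2, -1, 2],
 [-1, -3, -3]]

For real matrices with standard dot products, the defining identity <Ax, y> = <x, A^* y> gives (Ax)^T y = x^T (A^*) y, i.e. x^T A^T y = x^T (A^*) y. Since this holds for all x, y, we must have A^* = A^T. Therefore
A^* =
[[3, 2, -2],
 [-2, -1, 2],
 [-1, -3, -3]].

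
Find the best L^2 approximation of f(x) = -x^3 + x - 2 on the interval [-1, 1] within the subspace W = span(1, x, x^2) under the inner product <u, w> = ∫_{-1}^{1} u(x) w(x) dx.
g(x) = 2*x/5 - 2

The best approximation g ∈ W is the orthogonal projection of f onto W. Writing g = a_0 + a_1 x + a_2 x^2, the coefficients solve the normal equations G · a = b where
  G_{ij} = <φ_i, φ_j> and b_i = <f, φ_i>, with φ_0 = 1, φ_1 = x, φ_2 = x^2.
G =
  [2, 0, 2/3]
  [0, 2/3, 0]
  [2/3, 0, 2/5],
b = (-4, 4/15, -4/3).
Solving gives a_0 = -2, a_1 = 2/5, a_2 = 0, so
  g(x) = 2*x/5 - 2.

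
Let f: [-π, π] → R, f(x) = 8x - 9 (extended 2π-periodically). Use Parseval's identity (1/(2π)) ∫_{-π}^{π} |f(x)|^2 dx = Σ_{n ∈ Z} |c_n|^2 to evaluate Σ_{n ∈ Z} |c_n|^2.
Σ |c_n|^2 = 64π^2/3 + 81

Expand and integrate term by term over [-π, π]:
  ∫ (8x)^2 dx = 64·(2π^3/3); ∫ 2·8·(-9)·x dx = 0 (odd integrand); ∫ (-9)^2 dx = 81·2π.
So (1/(2π)) ∫_{-π}^{π} (8x - 9)^2 dx = 64π^2/3 + 81 = 64π^2/3 + 81.
Parseval ⇒ Σ |c_n|^2 = 64π^2/3 + 81.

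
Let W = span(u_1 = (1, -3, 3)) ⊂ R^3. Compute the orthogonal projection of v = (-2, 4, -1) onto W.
proj_W(v) = (-17/19, 51/19, -51/19)

Set up U = [u_1 | ... | u_1] ∈ R^(3×1). The projector onto W = col(U) is P = U (U^T U)^(-1) U^T.
Compute U^T U =
  [19],
and U^T v = (-17).
Solve U^T U · c = U^T v for the coefficients: c = (-17/19). The projection is proj_W(v) = U c.
Check: (v - proj_W(v)) · u_1 = 0  (should be 0).
Result: proj_W(v) = (-17/19, 51/19, -51/19).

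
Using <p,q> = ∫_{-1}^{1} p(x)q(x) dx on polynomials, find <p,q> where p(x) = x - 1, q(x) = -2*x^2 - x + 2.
<p,q> = -10/3

Expand the product: p(x)·q(x) = -2*x^3 + x^2 + 3*x - 2.
∫_{-1}^{1} of each monomial x^k gives [2/(k+1) if k even, 0 if k odd]. Integrating term-by-term (or equivalently evaluating the antiderivative F(x) = -x^4/2 + x^3/3 + 3*x^2/2 - 2*x at the endpoints):
  F(1) − F(−1) = -2/3 − (8/3) = -10/3.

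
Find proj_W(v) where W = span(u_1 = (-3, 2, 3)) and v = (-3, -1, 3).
proj_W(v) = (-24/11, 16/11, 24/11)

Set up U = [u_1 | ... | u_1] ∈ R^(3×1). The projector onto W = col(U) is P = U (U^T U)^(-1) U^T.
Compute U^T U =
  [22],
and U^T v = (16).
Solve U^T U · c = U^T v for the coefficients: c = (8/11). The projection is proj_W(v) = U c.
Check: (v - proj_W(v)) · u_1 = 0  (should be 0).
Result: proj_W(v) = (-24/11, 16/11, 24/11).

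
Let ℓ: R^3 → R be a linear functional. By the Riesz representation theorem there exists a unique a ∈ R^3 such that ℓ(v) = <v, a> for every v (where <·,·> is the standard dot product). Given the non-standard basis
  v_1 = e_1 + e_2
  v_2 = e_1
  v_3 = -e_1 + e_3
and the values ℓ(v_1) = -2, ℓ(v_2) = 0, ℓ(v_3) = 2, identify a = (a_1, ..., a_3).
a = (0, -2, 2)

Write a = (a_1, ..., a_3) in the standard basis. For each basis vector v_i, ℓ(v_i) = <v_i, a> is a linear equation in the a_j's. Collect the n equations into a matrix system V a = ℓ, where row i of V is v_i (expressed in the standard basis). Since V is invertible (lower-triangular with 1s on the diagonal, up to permutation), solve by back-substitution:
  V =
[[1, 1, 0],
 [1, 0, 0],
 [-1, 0, 1]]
  V a = (-2, 0, 2)
Solving gives a = (0, -2, 2).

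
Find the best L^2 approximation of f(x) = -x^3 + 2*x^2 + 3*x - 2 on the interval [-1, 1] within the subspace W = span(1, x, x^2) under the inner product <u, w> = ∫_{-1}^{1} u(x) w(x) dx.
g(x) = 2*x^2 + 12*x/5 - 2

The best approximation g ∈ W is the orthogonal projection of f onto W. Writing g = a_0 + a_1 x + a_2 x^2, the coefficients solve the normal equations G · a = b where
  G_{ij} = <φ_i, φ_j> and b_i = <f, φ_i>, with φ_0 = 1, φ_1 = x, φ_2 = x^2.
G =
  [2, 0, 2/3]
  [0, 2/3, 0]
  [2/3, 0, 2/5],
b = (-8/3, 8/5, -8/15).
Solving gives a_0 = -2, a_1 = 12/5, a_2 = 2, so
  g(x) = 2*x^2 + 12*x/5 - 2.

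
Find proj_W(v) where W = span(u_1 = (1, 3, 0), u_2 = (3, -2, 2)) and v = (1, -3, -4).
proj_W(v) = (-25/23, -53/23, -4/23)

Set up U = [u_1 | ... | u_2] ∈ R^(3×2). The projector onto W = col(U) is P = U (U^T U)^(-1) U^T.
Compute U^T U =
  [10, -3]
  [-3, 17],
and U^T v = (-8, 1).
Solve U^T U · c = U^T v for the coefficients: c = (-19/23, -2/23). The projection is proj_W(v) = U c.
Check: (v - proj_W(v)) · u_1 = 0  (should be 0).
Check: (v - proj_W(v)) · u_2 = 0  (should be 0).
Result: proj_W(v) = (-25/23, -53/23, -4/23).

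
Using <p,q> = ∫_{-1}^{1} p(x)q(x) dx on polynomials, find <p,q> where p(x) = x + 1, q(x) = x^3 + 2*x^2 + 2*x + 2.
<p,q> = 106/15

Expand the product: p(x)·q(x) = x^4 + 3*x^3 + 4*x^2 + 4*x + 2.
∫_{-1}^{1} of each monomial x^k gives [2/(k+1) if k even, 0 if k odd]. Integrating term-by-term (or equivalently evaluating the antiderivative F(x) = x^5/5 + 3*x^4/4 + 4*x^3/3 + 2*x^2 + 2*x at the endpoints):
  F(1) − F(−1) = 377/60 − (-47/60) = 106/15.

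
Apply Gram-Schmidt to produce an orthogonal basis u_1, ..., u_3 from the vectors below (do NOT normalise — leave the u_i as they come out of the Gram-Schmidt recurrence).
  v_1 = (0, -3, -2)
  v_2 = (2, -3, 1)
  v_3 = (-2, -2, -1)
Orthogonal basis:
  u_1 = (0, -3, -2)
  u_2 = (2, -18/13, 27/13)
  u_3 = (-180/133, -80/133, 120/133)

Apply the Gram-Schmidt recurrence
  u_1 = v_1
  u_i = v_i − Σ_{j<i} ((v_i · u_j) / (u_j · u_j)) · u_j.

Step by step this gives:
  u_1 = (0, -3, -2)
  u_2 = (2, -18/13, 27/13)
  u_3 = (-180/133, -80/133, 120/133)

Orthogonality check:
  u_2 · u_1 = 0 (should be 0)
  u_3 · u_1 = 0 (should be 0)
  u_3 · u_2 = 0 (should be 0)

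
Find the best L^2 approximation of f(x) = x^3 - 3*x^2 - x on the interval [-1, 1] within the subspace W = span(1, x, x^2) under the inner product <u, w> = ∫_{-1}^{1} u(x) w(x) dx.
g(x) = -3*x^2 - 2*x/5

The best approximation g ∈ W is the orthogonal projection of f onto W. Writing g = a_0 + a_1 x + a_2 x^2, the coefficients solve the normal equations G · a = b where
  G_{ij} = <φ_i, φ_j> and b_i = <f, φ_i>, with φ_0 = 1, φ_1 = x, φ_2 = x^2.
G =
  [2, 0, 2/3]
  [0, 2/3, 0]
  [2/3, 0, 2/5],
b = (-2, -4/15, -6/5).
Solving gives a_0 = 0, a_1 = -2/5, a_2 = -3, so
  g(x) = -3*x^2 - 2*x/5.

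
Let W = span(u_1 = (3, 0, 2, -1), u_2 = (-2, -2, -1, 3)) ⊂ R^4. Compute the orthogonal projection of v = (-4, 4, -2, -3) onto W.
proj_W(v) = (-451/131, 482/131, -381/131, -412/131)

Set up U = [u_1 | ... | u_2] ∈ R^(4×2). The projector onto W = col(U) is P = U (U^T U)^(-1) U^T.
Compute U^T U =
  [14, -11]
  [-11, 18],
and U^T v = (-13, -7).
Solve U^T U · c = U^T v for the coefficients: c = (-311/131, -241/131). The projection is proj_W(v) = U c.
Check: (v - proj_W(v)) · u_1 = 0  (should be 0).
Check: (v - proj_W(v)) · u_2 = 0  (should be 0).
Result: proj_W(v) = (-451/131, 482/131, -381/131, -412/131).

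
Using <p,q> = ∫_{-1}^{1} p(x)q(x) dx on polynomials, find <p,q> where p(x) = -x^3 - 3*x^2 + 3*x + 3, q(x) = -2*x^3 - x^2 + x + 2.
<p,q> = 244/35

Expand the product: p(x)·q(x) = 2*x^6 + 7*x^5 - 4*x^4 - 14*x^3 - 6*x^2 + 9*x + 6.
∫_{-1}^{1} of each monomial x^k gives [2/(k+1) if k even, 0 if k odd]. Integrating term-by-term (or equivalently evaluating the antiderivative F(x) = 2*x^7/7 + 7*x^6/6 - 4*x^5/5 - 7*x^4/2 - 2*x^3 + 9*x^2/2 + 6*x at the endpoints):
  F(1) − F(−1) = 1187/210 − (-277/210) = 244/35.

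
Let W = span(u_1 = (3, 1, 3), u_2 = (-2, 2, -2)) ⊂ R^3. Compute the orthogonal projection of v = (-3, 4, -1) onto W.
proj_W(v) = (-2, 4, -2)

Set up U = [u_1 | ... | u_2] ∈ R^(3×2). The projector onto W = col(U) is P = U (U^T U)^(-1) U^T.
Compute U^T U =
  [19, -10]
  [-10, 12],
and U^T v = (-8, 16).
Solve U^T U · c = U^T v for the coefficients: c = (1/2, 7/4). The projection is proj_W(v) = U c.
Check: (v - proj_W(v)) · u_1 = 0  (should be 0).
Check: (v - proj_W(v)) · u_2 = 0  (should be 0).
Result: proj_W(v) = (-2, 4, -2).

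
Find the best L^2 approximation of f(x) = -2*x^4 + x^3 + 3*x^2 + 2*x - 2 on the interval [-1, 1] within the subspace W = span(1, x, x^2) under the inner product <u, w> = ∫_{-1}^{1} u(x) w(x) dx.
g(x) = 9*x^2/7 + 13*x/5 - 64/35

The best approximation g ∈ W is the orthogonal projection of f onto W. Writing g = a_0 + a_1 x + a_2 x^2, the coefficients solve the normal equations G · a = b where
  G_{ij} = <φ_i, φ_j> and b_i = <f, φ_i>, with φ_0 = 1, φ_1 = x, φ_2 = x^2.
G =
  [2, 0, 2/3]
  [0, 2/3, 0]
  [2/3, 0, 2/5],
b = (-14/5, 26/15, -74/105).
Solving gives a_0 = -64/35, a_1 = 13/5, a_2 = 9/7, so
  g(x) = 9*x^2/7 + 13*x/5 - 64/35.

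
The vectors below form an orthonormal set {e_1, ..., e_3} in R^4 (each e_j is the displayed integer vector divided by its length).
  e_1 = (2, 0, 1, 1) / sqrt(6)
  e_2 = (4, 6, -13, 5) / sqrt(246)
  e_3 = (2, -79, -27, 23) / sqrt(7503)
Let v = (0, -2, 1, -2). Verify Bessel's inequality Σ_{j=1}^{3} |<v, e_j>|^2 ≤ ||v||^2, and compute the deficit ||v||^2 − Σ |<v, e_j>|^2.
Σ |<v, e_j>|^2 = 1118/183; ||v||^2 = 9; deficit = 529/183

Write each e_j = u_j / sqrt(<u_j, u_j>) where u_j is the displayed integer vector. Then <v, e_j> = <v, u_j> / sqrt(<u_j, u_j>), so |<v, e_j>|^2 = <v, u_j>^2 / <u_j, u_j>.
Coefficients: <v, e_1> = -1/sqrt(6), <v, e_2> = -35/sqrt(246), <v, e_3> = 85/sqrt(7503).
Square and sum: Σ |<v, e_j>|^2 = 1118/183.
Compute ||v||^2 = v·v = 9.
Deficit = 9 − 1118/183 = 529/183 ≥ 0, confirming Bessel's inequality. (The deficit equals ||v − Σ <v,e_j> e_j||^2, the squared distance from v to span{e_j}.)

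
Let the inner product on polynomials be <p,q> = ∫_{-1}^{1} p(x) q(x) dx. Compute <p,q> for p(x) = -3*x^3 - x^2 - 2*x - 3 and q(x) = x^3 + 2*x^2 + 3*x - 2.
<p,q> = -76/105

Expand the product: p(x)·q(x) = -3*x^6 - 7*x^5 - 13*x^4 - 4*x^3 - 10*x^2 - 5*x + 6.
∫_{-1}^{1} of each monomial x^k gives [2/(k+1) if k even, 0 if k odd]. Integrating term-by-term (or equivalently evaluating the antiderivative F(x) = -3*x^7/7 - 7*x^6/6 - 13*x^5/5 - x^4 - 10*x^3/3 - 5*x^2/2 + 6*x at the endpoints):
  F(1) − F(−1) = -176/35 − (-452/105) = -76/105.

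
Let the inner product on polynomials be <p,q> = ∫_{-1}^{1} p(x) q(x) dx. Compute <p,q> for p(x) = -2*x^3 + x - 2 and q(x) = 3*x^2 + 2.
<p,q> = -12

Expand the product: p(x)·q(x) = -6*x^5 - x^3 - 6*x^2 + 2*x - 4.
∫_{-1}^{1} of each monomial x^k gives [2/(k+1) if k even, 0 if k odd]. Integrating term-by-term (or equivalently evaluating the antiderivative F(x) = -x^6 - x^4/4 - 2*x^3 + x^2 - 4*x at the endpoints):
  F(1) − F(−1) = -25/4 − (23/4) = -12.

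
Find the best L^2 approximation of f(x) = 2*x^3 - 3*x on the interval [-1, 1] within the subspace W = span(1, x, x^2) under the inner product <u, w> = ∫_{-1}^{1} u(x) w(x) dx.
g(x) = -9*x/5

The best approximation g ∈ W is the orthogonal projection of f onto W. Writing g = a_0 + a_1 x + a_2 x^2, the coefficients solve the normal equations G · a = b where
  G_{ij} = <φ_i, φ_j> and b_i = <f, φ_i>, with φ_0 = 1, φ_1 = x, φ_2 = x^2.
G =
  [2, 0, 2/3]
  [0, 2/3, 0]
  [2/3, 0, 2/5],
b = (0, -6/5, 0).
Solving gives a_0 = 0, a_1 = -9/5, a_2 = 0, so
  g(x) = -9*x/5.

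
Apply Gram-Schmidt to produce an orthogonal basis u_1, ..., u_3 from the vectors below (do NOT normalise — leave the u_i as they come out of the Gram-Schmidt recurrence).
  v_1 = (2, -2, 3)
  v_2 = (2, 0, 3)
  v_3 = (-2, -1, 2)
Orthogonal basis:
  u_1 = (2, -2, 3)
  u_2 = (8/17, 26/17, 12/17)
  u_3 = (-30/13, 0, 20/13)

Apply the Gram-Schmidt recurrence
  u_1 = v_1
  u_i = v_i − Σ_{j<i} ((v_i · u_j) / (u_j · u_j)) · u_j.

Step by step this gives:
  u_1 = (2, -2, 3)
  u_2 = (8/17, 26/17, 12/17)
  u_3 = (-30/13, 0, 20/13)

Orthogonality check:
  u_2 · u_1 = 0 (should be 0)
  u_3 · u_1 = 0 (should be 0)
  u_3 · u_2 = 0 (should be 0)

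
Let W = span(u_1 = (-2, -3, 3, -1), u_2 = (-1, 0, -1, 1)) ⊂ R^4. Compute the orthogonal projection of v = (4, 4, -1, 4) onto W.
proj_W(v) = (189/65, 237/65, -206/65, 48/65)

Set up U = [u_1 | ... | u_2] ∈ R^(4×2). The projector onto W = col(U) is P = U (U^T U)^(-1) U^T.
Compute U^T U =
  [23, -2]
  [-2, 3],
and U^T v = (-27, 1).
Solve U^T U · c = U^T v for the coefficients: c = (-79/65, -31/65). The projection is proj_W(v) = U c.
Check: (v - proj_W(v)) · u_1 = 0  (should be 0).
Check: (v - proj_W(v)) · u_2 = 0  (should be 0).
Result: proj_W(v) = (189/65, 237/65, -206/65, 48/65).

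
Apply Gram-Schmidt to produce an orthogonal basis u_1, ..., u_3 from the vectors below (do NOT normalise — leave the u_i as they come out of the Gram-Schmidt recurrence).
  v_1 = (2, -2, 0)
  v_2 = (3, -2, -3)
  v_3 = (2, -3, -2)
Orthogonal basis:
  u_1 = (2, -2, 0)
  u_2 = (1/2, 1/2, -3)
  u_3 = (-15/19, -15/19, -5/19)

Apply the Gram-Schmidt recurrence
  u_1 = v_1
  u_i = v_i − Σ_{j<i} ((v_i · u_j) / (u_j · u_j)) · u_j.

Step by step this gives:
  u_1 = (2, -2, 0)
  u_2 = (1/2, 1/2, -3)
  u_3 = (-15/19, -15/19, -5/19)

Orthogonality check:
  u_2 · u_1 = 0 (should be 0)
  u_3 · u_1 = 0 (should be 0)
  u_3 · u_2 = 0 (should be 0)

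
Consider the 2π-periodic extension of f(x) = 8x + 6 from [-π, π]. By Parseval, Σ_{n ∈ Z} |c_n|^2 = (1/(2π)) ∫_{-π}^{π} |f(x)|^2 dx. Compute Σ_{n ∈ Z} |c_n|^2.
Σ |c_n|^2 = 64π^2/3 + 36

Expand and integrate term by term over [-π, π]:
  ∫ (8x)^2 dx = 64·(2π^3/3); ∫ 2·8·(6)·x dx = 0 (odd integrand); ∫ 6^2 dx = 36·2π.
So (1/(2π)) ∫_{-π}^{π} (8x + 6)^2 dx = 64π^2/3 + 36 = 64π^2/3 + 36.
Parseval ⇒ Σ |c_n|^2 = 64π^2/3 + 36.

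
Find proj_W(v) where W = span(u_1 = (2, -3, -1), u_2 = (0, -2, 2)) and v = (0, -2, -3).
proj_W(v) = (5/3, -7/6, -13/6)

Set up U = [u_1 | ... | u_2] ∈ R^(3×2). The projector onto W = col(U) is P = U (U^T U)^(-1) U^T.
Compute U^T U =
  [14, 4]
  [4, 8],
and U^T v = (9, -2).
Solve U^T U · c = U^T v for the coefficients: c = (5/6, -2/3). The projection is proj_W(v) = U c.
Check: (v - proj_W(v)) · u_1 = 0  (should be 0).
Check: (v - proj_W(v)) · u_2 = 0  (should be 0).
Result: proj_W(v) = (5/3, -7/6, -13/6).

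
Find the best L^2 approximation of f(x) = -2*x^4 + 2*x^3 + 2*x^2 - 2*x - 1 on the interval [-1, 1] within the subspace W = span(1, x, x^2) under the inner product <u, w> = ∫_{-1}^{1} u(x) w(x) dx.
g(x) = 2*x^2/7 - 4*x/5 - 29/35

The best approximation g ∈ W is the orthogonal projection of f onto W. Writing g = a_0 + a_1 x + a_2 x^2, the coefficients solve the normal equations G · a = b where
  G_{ij} = <φ_i, φ_j> and b_i = <f, φ_i>, with φ_0 = 1, φ_1 = x, φ_2 = x^2.
G =
  [2, 0, 2/3]
  [0, 2/3, 0]
  [2/3, 0, 2/5],
b = (-22/15, -8/15, -46/105).
Solving gives a_0 = -29/35, a_1 = -4/5, a_2 = 2/7, so
  g(x) = 2*x^2/7 - 4*x/5 - 29/35.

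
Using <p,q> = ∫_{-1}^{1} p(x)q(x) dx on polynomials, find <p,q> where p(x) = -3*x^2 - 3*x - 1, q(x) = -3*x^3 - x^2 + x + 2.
<p,q> = -68/15

Expand the product: p(x)·q(x) = 9*x^5 + 12*x^4 + 3*x^3 - 8*x^2 - 7*x - 2.
∫_{-1}^{1} of each monomial x^k gives [2/(k+1) if k even, 0 if k odd]. Integrating term-by-term (or equivalently evaluating the antiderivative F(x) = 3*x^6/2 + 12*x^5/5 + 3*x^4/4 - 8*x^3/3 - 7*x^2/2 - 2*x at the endpoints):
  F(1) − F(−1) = -211/60 − (61/60) = -68/15.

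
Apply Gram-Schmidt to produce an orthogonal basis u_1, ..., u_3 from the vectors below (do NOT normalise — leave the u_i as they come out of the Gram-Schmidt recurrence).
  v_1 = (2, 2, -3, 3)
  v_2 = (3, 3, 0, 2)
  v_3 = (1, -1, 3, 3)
Orthogonal basis:
  u_1 = (2, 2, -3, 3)
  u_2 = (21/13, 21/13, 27/13, -1/13)
  u_3 = (-1/62, -125/62, 105/62, 189/62)

Apply the Gram-Schmidt recurrence
  u_1 = v_1
  u_i = v_i − Σ_{j<i} ((v_i · u_j) / (u_j · u_j)) · u_j.

Step by step this gives:
  u_1 = (2, 2, -3, 3)
  u_2 = (21/13, 21/13, 27/13, -1/13)
  u_3 = (-1/62, -125/62, 105/62, 189/62)

Orthogonality check:
  u_2 · u_1 = 0 (should be 0)
  u_3 · u_1 = 0 (should be 0)
  u_3 · u_2 = 0 (should be 0)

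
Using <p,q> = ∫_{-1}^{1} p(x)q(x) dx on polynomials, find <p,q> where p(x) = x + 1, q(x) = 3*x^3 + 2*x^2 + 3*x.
<p,q> = 68/15

Expand the product: p(x)·q(x) = 3*x^4 + 5*x^3 + 5*x^2 + 3*x.
∫_{-1}^{1} of each monomial x^k gives [2/(k+1) if k even, 0 if k odd]. Integrating term-by-term (or equivalently evaluating the antiderivative F(x) = 3*x^5/5 + 5*x^4/4 + 5*x^3/3 + 3*x^2/2 at the endpoints):
  F(1) − F(−1) = 301/60 − (29/60) = 68/15.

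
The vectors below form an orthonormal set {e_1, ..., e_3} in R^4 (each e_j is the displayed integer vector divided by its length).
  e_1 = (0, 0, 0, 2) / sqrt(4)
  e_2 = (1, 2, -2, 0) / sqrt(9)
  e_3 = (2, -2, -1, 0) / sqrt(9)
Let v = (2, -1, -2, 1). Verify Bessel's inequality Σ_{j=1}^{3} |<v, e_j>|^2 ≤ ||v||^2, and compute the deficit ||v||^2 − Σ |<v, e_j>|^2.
Σ |<v, e_j>|^2 = 89/9; ||v||^2 = 10; deficit = 1/9

Write each e_j = u_j / sqrt(<u_j, u_j>) where u_j is the displayed integer vector. Then <v, e_j> = <v, u_j> / sqrt(<u_j, u_j>), so |<v, e_j>|^2 = <v, u_j>^2 / <u_j, u_j>.
Coefficients: <v, e_1> = 2/sqrt(4), <v, e_2> = 4/sqrt(9), <v, e_3> = 8/sqrt(9).
Square and sum: Σ |<v, e_j>|^2 = 89/9.
Compute ||v||^2 = v·v = 10.
Deficit = 10 − 89/9 = 1/9 ≥ 0, confirming Bessel's inequality. (The deficit equals ||v − Σ <v,e_j> e_j||^2, the squared distance from v to span{e_j}.)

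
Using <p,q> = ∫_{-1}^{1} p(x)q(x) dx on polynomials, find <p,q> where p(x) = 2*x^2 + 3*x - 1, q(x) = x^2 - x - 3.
<p,q> = 2/15

Expand the product: p(x)·q(x) = 2*x^4 + x^3 - 10*x^2 - 8*x + 3.
∫_{-1}^{1} of each monomial x^k gives [2/(k+1) if k even, 0 if k odd]. Integrating term-by-term (or equivalently evaluating the antiderivative F(x) = 2*x^5/5 + x^4/4 - 10*x^3/3 - 4*x^2 + 3*x at the endpoints):
  F(1) − F(−1) = -221/60 − (-229/60) = 2/15.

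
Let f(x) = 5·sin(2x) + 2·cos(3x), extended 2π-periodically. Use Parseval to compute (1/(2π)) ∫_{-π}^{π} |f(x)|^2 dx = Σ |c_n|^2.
Σ |c_n|^2 = 29/2

Expand |f|^2 and use orthogonality of {sin(nx), cos(mx)} on [-π, π]:
  ∫_{-π}^{π} sin(nx)^2 dx = π, ∫ cos(mx)^2 dx = π, and cross terms integrate to 0.
So ∫_{-π}^{π} f(x)^2 dx = 5^2 · π + 2^2 · π = (25 + 4)π.
Divide by 2π: (25 + 4)/2 = 29/2.
By Parseval, this equals Σ |c_n|^2.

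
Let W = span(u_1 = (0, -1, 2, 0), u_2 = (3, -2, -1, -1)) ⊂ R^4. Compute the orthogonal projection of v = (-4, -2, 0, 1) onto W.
proj_W(v) = (-9/5, 4/5, 7/5, 3/5)

Set up U = [u_1 | ... | u_2] ∈ R^(4×2). The projector onto W = col(U) is P = U (U^T U)^(-1) U^T.
Compute U^T U =
  [5, 0]
  [0, 15],
and U^T v = (2, -9).
Solve U^T U · c = U^T v for the coefficients: c = (2/5, -3/5). The projection is proj_W(v) = U c.
Check: (v - proj_W(v)) · u_1 = 0  (should be 0).
Check: (v - proj_W(v)) · u_2 = 0  (should be 0).
Result: proj_W(v) = (-9/5, 4/5, 7/5, 3/5).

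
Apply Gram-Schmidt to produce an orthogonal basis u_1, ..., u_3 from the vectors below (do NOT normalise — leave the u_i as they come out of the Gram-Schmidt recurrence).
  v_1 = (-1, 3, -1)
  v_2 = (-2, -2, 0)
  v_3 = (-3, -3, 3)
Orthogonal basis:
  u_1 = (-1, 3, -1)
  u_2 = (-26/11, -10/11, -4/11)
  u_3 = (-2/3, 2/3, 8/3)

Apply the Gram-Schmidt recurrence
  u_1 = v_1
  u_i = v_i − Σ_{j<i} ((v_i · u_j) / (u_j · u_j)) · u_j.

Step by step this gives:
  u_1 = (-1, 3, -1)
  u_2 = (-26/11, -10/11, -4/11)
  u_3 = (-2/3, 2/3, 8/3)

Orthogonality check:
  u_2 · u_1 = 0 (should be 0)
  u_3 · u_1 = 0 (should be 0)
  u_3 · u_2 = 0 (should be 0)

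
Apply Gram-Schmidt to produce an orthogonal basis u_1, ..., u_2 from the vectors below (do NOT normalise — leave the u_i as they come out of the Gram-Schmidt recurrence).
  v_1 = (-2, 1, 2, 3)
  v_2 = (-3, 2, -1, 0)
Orthogonal basis:
  u_1 = (-2, 1, 2, 3)
  u_2 = (-7/3, 5/3, -5/3, -1)

Apply the Gram-Schmidt recurrence
  u_1 = v_1
  u_i = v_i − Σ_{j<i} ((v_i · u_j) / (u_j · u_j)) · u_j.

Step by step this gives:
  u_1 = (-2, 1, 2, 3)
  u_2 = (-7/3, 5/3, -5/3, -1)

Orthogonality check:
  u_2 · u_1 = 0 (should be 0)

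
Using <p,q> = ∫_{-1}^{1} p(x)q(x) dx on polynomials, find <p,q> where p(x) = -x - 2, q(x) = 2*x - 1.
<p,q> = 8/3

Expand the product: p(x)·q(x) = -2*x^2 - 3*x + 2.
∫_{-1}^{1} of each monomial x^k gives [2/(k+1) if k even, 0 if k odd]. Integrating term-by-term (or equivalently evaluating the antiderivative F(x) = -2*x^3/3 - 3*x^2/2 + 2*x at the endpoints):
  F(1) − F(−1) = -1/6 − (-17/6) = 8/3.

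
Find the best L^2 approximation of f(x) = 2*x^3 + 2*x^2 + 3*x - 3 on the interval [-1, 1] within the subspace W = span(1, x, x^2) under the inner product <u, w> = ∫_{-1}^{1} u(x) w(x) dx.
g(x) = 2*x^2 + 21*x/5 - 3

The best approximation g ∈ W is the orthogonal projection of f onto W. Writing g = a_0 + a_1 x + a_2 x^2, the coefficients solve the normal equations G · a = b where
  G_{ij} = <φ_i, φ_j> and b_i = <f, φ_i>, with φ_0 = 1, φ_1 = x, φ_2 = x^2.
G =
  [2, 0, 2/3]
  [0, 2/3, 0]
  [2/3, 0, 2/5],
b = (-14/3, 14/5, -6/5).
Solving gives a_0 = -3, a_1 = 21/5, a_2 = 2, so
  g(x) = 2*x^2 + 21*x/5 - 3.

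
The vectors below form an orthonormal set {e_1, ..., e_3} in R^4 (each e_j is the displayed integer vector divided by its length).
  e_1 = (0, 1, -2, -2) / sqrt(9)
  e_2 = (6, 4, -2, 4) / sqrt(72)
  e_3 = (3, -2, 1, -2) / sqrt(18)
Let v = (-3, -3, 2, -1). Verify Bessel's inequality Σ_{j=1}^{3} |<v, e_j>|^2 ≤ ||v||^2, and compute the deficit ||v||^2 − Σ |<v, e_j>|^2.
Σ |<v, e_j>|^2 = 206/9; ||v||^2 = 23; deficit = 1/9

Write each e_j = u_j / sqrt(<u_j, u_j>) where u_j is the displayed integer vector. Then <v, e_j> = <v, u_j> / sqrt(<u_j, u_j>), so |<v, e_j>|^2 = <v, u_j>^2 / <u_j, u_j>.
Coefficients: <v, e_1> = -5/sqrt(9), <v, e_2> = -38/sqrt(72), <v, e_3> = 1/sqrt(18).
Square and sum: Σ |<v, e_j>|^2 = 206/9.
Compute ||v||^2 = v·v = 23.
Deficit = 23 − 206/9 = 1/9 ≥ 0, confirming Bessel's inequality. (The deficit equals ||v − Σ <v,e_j> e_j||^2, the squared distance from v to span{e_j}.)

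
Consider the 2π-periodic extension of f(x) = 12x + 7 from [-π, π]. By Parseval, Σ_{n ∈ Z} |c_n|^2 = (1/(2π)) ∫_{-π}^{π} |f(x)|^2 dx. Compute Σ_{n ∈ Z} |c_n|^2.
Σ |c_n|^2 = 48π^2 + 49

Expand and integrate term by term over [-π, π]:
  ∫ (12x)^2 dx = 144·(2π^3/3); ∫ 2·12·(7)·x dx = 0 (odd integrand); ∫ 7^2 dx = 49·2π.
So (1/(2π)) ∫_{-π}^{π} (12x + 7)^2 dx = 144π^2/3 + 49 = 48π^2 + 49.
Parseval ⇒ Σ |c_n|^2 = 48π^2 + 49.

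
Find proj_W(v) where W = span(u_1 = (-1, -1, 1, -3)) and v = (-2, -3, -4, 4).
proj_W(v) = (11/12, 11/12, -11/12, 11/4)

Set up U = [u_1 | ... | u_1] ∈ R^(4×1). The projector onto W = col(U) is P = U (U^T U)^(-1) U^T.
Compute U^T U =
  [12],
and U^T v = (-11).
Solve U^T U · c = U^T v for the coefficients: c = (-11/12). The projection is proj_W(v) = U c.
Check: (v - proj_W(v)) · u_1 = 0  (should be 0).
Result: proj_W(v) = (11/12, 11/12, -11/12, 11/4).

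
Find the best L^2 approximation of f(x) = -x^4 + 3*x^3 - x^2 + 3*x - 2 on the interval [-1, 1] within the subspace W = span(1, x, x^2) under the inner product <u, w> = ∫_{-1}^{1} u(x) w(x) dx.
g(x) = -13*x^2/7 + 24*x/5 - 67/35

The best approximation g ∈ W is the orthogonal projection of f onto W. Writing g = a_0 + a_1 x + a_2 x^2, the coefficients solve the normal equations G · a = b where
  G_{ij} = <φ_i, φ_j> and b_i = <f, φ_i>, with φ_0 = 1, φ_1 = x, φ_2 = x^2.
G =
  [2, 0, 2/3]
  [0, 2/3, 0]
  [2/3, 0, 2/5],
b = (-76/15, 16/5, -212/105).
Solving gives a_0 = -67/35, a_1 = 24/5, a_2 = -13/7, so
  g(x) = -13*x^2/7 + 24*x/5 - 67/35.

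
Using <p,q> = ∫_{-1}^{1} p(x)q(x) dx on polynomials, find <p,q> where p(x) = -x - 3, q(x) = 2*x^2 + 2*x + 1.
<p,q> = -34/3

Expand the product: p(x)·q(x) = -2*x^3 - 8*x^2 - 7*x - 3.
∫_{-1}^{1} of each monomial x^k gives [2/(k+1) if k even, 0 if k odd]. Integrating term-by-term (or equivalently evaluating the antiderivative F(x) = -x^4/2 - 8*x^3/3 - 7*x^2/2 - 3*x at the endpoints):
  F(1) − F(−1) = -29/3 − (5/3) = -34/3.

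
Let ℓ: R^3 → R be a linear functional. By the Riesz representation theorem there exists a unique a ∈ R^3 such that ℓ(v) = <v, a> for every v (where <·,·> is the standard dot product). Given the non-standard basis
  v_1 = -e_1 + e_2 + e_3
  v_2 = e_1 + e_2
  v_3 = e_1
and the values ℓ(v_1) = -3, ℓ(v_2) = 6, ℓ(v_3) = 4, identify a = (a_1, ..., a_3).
a = (4, 2, -1)

Write a = (a_1, ..., a_3) in the standard basis. For each basis vector v_i, ℓ(v_i) = <v_i, a> is a linear equation in the a_j's. Collect the n equations into a matrix system V a = ℓ, where row i of V is v_i (expressed in the standard basis). Since V is invertible (lower-triangular with 1s on the diagonal, up to permutation), solve by back-substitution:
  V =
[[-1, 1, 1],
 [1, 1, 0],
 [1, 0, 0]]
  V a = (-3, 6, 4)
Solving gives a = (4, 2, -1).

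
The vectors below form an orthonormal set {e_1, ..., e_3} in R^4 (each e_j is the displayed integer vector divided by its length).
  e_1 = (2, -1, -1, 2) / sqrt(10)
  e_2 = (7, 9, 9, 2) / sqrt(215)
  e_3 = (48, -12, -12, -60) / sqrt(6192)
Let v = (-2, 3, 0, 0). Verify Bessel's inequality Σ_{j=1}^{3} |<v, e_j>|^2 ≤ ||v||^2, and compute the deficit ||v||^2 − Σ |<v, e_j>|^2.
Σ |<v, e_j>|^2 = 17/2; ||v||^2 = 13; deficit = 9/2

Write each e_j = u_j / sqrt(<u_j, u_j>) where u_j is the displayed integer vector. Then <v, e_j> = <v, u_j> / sqrt(<u_j, u_j>), so |<v, e_j>|^2 = <v, u_j>^2 / <u_j, u_j>.
Coefficients: <v, e_1> = -7/sqrt(10), <v, e_2> = 13/sqrt(215), <v, e_3> = -132/sqrt(6192).
Square and sum: Σ |<v, e_j>|^2 = 17/2.
Compute ||v||^2 = v·v = 13.
Deficit = 13 − 17/2 = 9/2 ≥ 0, confirming Bessel's inequality. (The deficit equals ||v − Σ <v,e_j> e_j||^2, the squared distance from v to span{e_j}.)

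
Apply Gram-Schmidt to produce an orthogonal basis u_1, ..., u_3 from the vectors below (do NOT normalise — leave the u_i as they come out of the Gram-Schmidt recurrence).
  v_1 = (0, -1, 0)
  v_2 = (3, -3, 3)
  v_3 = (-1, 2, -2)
Orthogonal basis:
  u_1 = (0, -1, 0)
  u_2 = (3, 0, 3)
  u_3 = (1/2, 0, -1/2)

Apply the Gram-Schmidt recurrence
  u_1 = v_1
  u_i = v_i − Σ_{j<i} ((v_i · u_j) / (u_j · u_j)) · u_j.

Step by step this gives:
  u_1 = (0, -1, 0)
  u_2 = (3, 0, 3)
  u_3 = (1/2, 0, -1/2)

Orthogonality check:
  u_2 · u_1 = 0 (should be 0)
  u_3 · u_1 = 0 (should be 0)
  u_3 · u_2 = 0 (should be 0)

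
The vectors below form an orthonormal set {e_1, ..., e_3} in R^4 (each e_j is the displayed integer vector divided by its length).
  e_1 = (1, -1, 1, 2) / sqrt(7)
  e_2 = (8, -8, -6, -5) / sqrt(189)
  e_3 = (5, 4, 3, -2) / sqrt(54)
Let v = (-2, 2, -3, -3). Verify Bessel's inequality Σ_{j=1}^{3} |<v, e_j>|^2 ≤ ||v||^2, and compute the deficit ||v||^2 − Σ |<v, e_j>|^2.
Σ |<v, e_j>|^2 = 443/18; ||v||^2 = 26; deficit = 25/18

Write each e_j = u_j / sqrt(<u_j, u_j>) where u_j is the displayed integer vector. Then <v, e_j> = <v, u_j> / sqrt(<u_j, u_j>), so |<v, e_j>|^2 = <v, u_j>^2 / <u_j, u_j>.
Coefficients: <v, e_1> = -13/sqrt(7), <v, e_2> = 1/sqrt(189), <v, e_3> = -5/sqrt(54).
Square and sum: Σ |<v, e_j>|^2 = 443/18.
Compute ||v||^2 = v·v = 26.
Deficit = 26 − 443/18 = 25/18 ≥ 0, confirming Bessel's inequality. (The deficit equals ||v − Σ <v,e_j> e_j||^2, the squared distance from v to span{e_j}.)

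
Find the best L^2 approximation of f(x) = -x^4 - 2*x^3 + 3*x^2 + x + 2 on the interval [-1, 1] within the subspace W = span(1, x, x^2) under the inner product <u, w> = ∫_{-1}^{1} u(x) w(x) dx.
g(x) = 15*x^2/7 - x/5 + 73/35

The best approximation g ∈ W is the orthogonal projection of f onto W. Writing g = a_0 + a_1 x + a_2 x^2, the coefficients solve the normal equations G · a = b where
  G_{ij} = <φ_i, φ_j> and b_i = <f, φ_i>, with φ_0 = 1, φ_1 = x, φ_2 = x^2.
G =
  [2, 0, 2/3]
  [0, 2/3, 0]
  [2/3, 0, 2/5],
b = (28/5, -2/15, 236/105).
Solving gives a_0 = 73/35, a_1 = -1/5, a_2 = 15/7, so
  g(x) = 15*x^2/7 - x/5 + 73/35.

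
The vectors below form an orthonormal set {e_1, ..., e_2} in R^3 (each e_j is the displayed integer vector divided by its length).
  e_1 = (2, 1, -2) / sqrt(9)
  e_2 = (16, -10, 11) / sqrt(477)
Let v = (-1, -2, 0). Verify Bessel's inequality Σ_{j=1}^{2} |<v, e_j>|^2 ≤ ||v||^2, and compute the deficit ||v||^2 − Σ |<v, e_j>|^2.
Σ |<v, e_j>|^2 = 96/53; ||v||^2 = 5; deficit = 169/53

Write each e_j = u_j / sqrt(<u_j, u_j>) where u_j is the displayed integer vector. Then <v, e_j> = <v, u_j> / sqrt(<u_j, u_j>), so |<v, e_j>|^2 = <v, u_j>^2 / <u_j, u_j>.
Coefficients: <v, e_1> = -4/sqrt(9), <v, e_2> = 4/sqrt(477).
Square and sum: Σ |<v, e_j>|^2 = 96/53.
Compute ||v||^2 = v·v = 5.
Deficit = 5 − 96/53 = 169/53 ≥ 0, confirming Bessel's inequality. (The deficit equals ||v − Σ <v,e_j> e_j||^2, the squared distance from v to span{e_j}.)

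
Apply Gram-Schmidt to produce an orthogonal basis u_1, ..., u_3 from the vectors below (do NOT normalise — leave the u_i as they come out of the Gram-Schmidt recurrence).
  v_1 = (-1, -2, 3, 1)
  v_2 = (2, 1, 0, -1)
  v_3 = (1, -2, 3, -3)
Orthogonal basis:
  u_1 = (-1, -2, 3, 1)
  u_2 = (5/3, 1/3, 1, -2/3)
  u_3 = (-46/65, -82/65, -12/65, -174/65)

Apply the Gram-Schmidt recurrence
  u_1 = v_1
  u_i = v_i − Σ_{j<i} ((v_i · u_j) / (u_j · u_j)) · u_j.

Step by step this gives:
  u_1 = (-1, -2, 3, 1)
  u_2 = (5/3, 1/3, 1, -2/3)
  u_3 = (-46/65, -82/65, -12/65, -174/65)

Orthogonality check:
  u_2 · u_1 = 0 (should be 0)
  u_3 · u_1 = 0 (should be 0)
  u_3 · u_2 = 0 (should be 0)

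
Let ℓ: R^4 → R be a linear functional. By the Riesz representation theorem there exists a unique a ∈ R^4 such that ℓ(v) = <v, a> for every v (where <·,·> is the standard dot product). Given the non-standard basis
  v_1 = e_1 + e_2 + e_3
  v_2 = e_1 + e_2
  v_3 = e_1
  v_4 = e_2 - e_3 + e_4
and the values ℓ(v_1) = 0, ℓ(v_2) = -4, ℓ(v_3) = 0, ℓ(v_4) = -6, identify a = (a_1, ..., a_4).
a = (0, -4, 4, 2)

Write a = (a_1, ..., a_4) in the standard basis. For each basis vector v_i, ℓ(v_i) = <v_i, a> is a linear equation in the a_j's. Collect the n equations into a matrix system V a = ℓ, where row i of V is v_i (expressed in the standard basis). Since V is invertible (lower-triangular with 1s on the diagonal, up to permutation), solve by back-substitution:
  V =
[[1, 1, 1, 0],
 [1, 1, 0, 0],
 [1, 0, 0, 0],
 [0, 1, -1, 1]]
  V a = (0, -4, 0, -6)
Solving gives a = (0, -4, 4, 2).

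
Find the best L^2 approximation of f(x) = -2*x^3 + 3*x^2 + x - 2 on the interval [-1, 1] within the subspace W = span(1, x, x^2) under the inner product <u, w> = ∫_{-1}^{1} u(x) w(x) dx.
g(x) = 3*x^2 - x/5 - 2

The best approximation g ∈ W is the orthogonal projection of f onto W. Writing g = a_0 + a_1 x + a_2 x^2, the coefficients solve the normal equations G · a = b where
  G_{ij} = <φ_i, φ_j> and b_i = <f, φ_i>, with φ_0 = 1, φ_1 = x, φ_2 = x^2.
G =
  [2, 0, 2/3]
  [0, 2/3, 0]
  [2/3, 0, 2/5],
b = (-2, -2/15, -2/15).
Solving gives a_0 = -2, a_1 = -1/5, a_2 = 3, so
  g(x) = 3*x^2 - x/5 - 2.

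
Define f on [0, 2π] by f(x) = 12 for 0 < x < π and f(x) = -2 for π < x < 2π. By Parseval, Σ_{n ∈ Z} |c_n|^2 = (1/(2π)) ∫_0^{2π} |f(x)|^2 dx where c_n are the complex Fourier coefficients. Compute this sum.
Σ |c_n|^2 = 74

Parseval equates the L^2 energy of f (normalised by 1/(2π)) with the ℓ^2 sum of its Fourier coefficients: (1/(2π)) ∫_0^{2π} |f|^2 = Σ |c_n|^2.
Compute the left side: (1/(2π)) [∫_0^π 12^2 dx + ∫_π^{2π} (-2)^2 dx] = (1/(2π)) · (144π + 4π) = (144 + 4)/2 = 74.
So Σ_{n ∈ Z} |c_n|^2 = 74.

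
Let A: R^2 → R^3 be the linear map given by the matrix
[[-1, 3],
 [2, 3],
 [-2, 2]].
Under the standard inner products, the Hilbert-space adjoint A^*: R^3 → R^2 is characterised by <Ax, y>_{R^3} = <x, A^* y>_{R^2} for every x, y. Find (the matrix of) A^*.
A^* = A^T =
[[-1, 2, -2],
 [3, 3, 2]]

For real matrices with standard dot products, the defining identity <Ax, y> = <x, A^* y> gives (Ax)^T y = x^T (A^*) y, i.e. x^T A^T y = x^T (A^*) y. Since this holds for all x, y, we must have A^* = A^T. Therefore
A^* =
[[-1, 2, -2],
 [3, 3, 2]].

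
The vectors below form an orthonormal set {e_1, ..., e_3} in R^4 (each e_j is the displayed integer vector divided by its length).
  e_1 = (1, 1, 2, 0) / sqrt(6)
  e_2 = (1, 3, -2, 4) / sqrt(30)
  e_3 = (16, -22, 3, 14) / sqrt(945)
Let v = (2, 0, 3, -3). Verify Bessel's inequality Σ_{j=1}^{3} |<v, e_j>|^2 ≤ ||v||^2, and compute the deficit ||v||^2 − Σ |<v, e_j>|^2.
Σ |<v, e_j>|^2 = 3629/189; ||v||^2 = 22; deficit = 529/189

Write each e_j = u_j / sqrt(<u_j, u_j>) where u_j is the displayed integer vector. Then <v, e_j> = <v, u_j> / sqrt(<u_j, u_j>), so |<v, e_j>|^2 = <v, u_j>^2 / <u_j, u_j>.
Coefficients: <v, e_1> = 8/sqrt(6), <v, e_2> = -16/sqrt(30), <v, e_3> = -1/sqrt(945).
Square and sum: Σ |<v, e_j>|^2 = 3629/189.
Compute ||v||^2 = v·v = 22.
Deficit = 22 − 3629/189 = 529/189 ≥ 0, confirming Bessel's inequality. (The deficit equals ||v − Σ <v,e_j> e_j||^2, the squared distance from v to span{e_j}.)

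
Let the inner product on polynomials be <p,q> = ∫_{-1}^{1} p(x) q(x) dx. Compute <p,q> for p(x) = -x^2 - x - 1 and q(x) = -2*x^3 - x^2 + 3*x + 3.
<p,q> = -122/15

Expand the product: p(x)·q(x) = 2*x^5 + 3*x^4 - 5*x^2 - 6*x - 3.
∫_{-1}^{1} of each monomial x^k gives [2/(k+1) if k even, 0 if k odd]. Integrating term-by-term (or equivalently evaluating the antiderivative F(x) = x^6/3 + 3*x^5/5 - 5*x^3/3 - 3*x^2 - 3*x at the endpoints):
  F(1) − F(−1) = -101/15 − (7/5) = -122/15.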